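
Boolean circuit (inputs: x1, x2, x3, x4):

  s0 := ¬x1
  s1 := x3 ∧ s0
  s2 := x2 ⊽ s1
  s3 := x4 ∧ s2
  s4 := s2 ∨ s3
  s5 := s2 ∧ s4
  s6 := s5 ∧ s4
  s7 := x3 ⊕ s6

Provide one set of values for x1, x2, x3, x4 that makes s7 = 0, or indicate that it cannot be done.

x1=1, x2=0, x3=1, x4=0

s7 = x3 ⊕ s6 must be 0, so x3 and s6 are equal.
Check with x1=1, x2=0, x3=1, x4=0:
s0 = ¬x1 = ¬1 = 0
s1 = x3 ∧ s0 = 1 ∧ 0 = 0
s2 = x2 ⊽ s1 = 0 ⊽ 0 = 1
s3 = x4 ∧ s2 = 0 ∧ 1 = 0
s4 = s2 ∨ s3 = 1 ∨ 0 = 1
s5 = s2 ∧ s4 = 1 ∧ 1 = 1
s6 = s5 ∧ s4 = 1 ∧ 1 = 1
s7 = x3 ⊕ s6 = 1 ⊕ 1 = 0
So s7 = 0 as required.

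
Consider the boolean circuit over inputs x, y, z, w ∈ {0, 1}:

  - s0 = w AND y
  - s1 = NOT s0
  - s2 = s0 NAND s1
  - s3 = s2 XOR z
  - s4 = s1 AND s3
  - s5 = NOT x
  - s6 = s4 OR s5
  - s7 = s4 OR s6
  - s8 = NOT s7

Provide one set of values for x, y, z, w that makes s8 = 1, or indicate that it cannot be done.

Check with x=1, y=1, z=1, w=0:
s0 = w AND y = 0 AND 1 = 0
s1 = NOT s0 = NOT 0 = 1
s2 = s0 NAND s1 = 0 NAND 1 = 1
s3 = s2 XOR z = 1 XOR 1 = 0
s4 = s1 AND s3 = 1 AND 0 = 0
s5 = NOT x = NOT 1 = 0
s6 = s4 OR s5 = 0 OR 0 = 0
s7 = s4 OR s6 = 0 OR 0 = 0
s8 = NOT s7 = NOT 0 = 1
So s8 = 1 as required.

x=1, y=1, z=1, w=0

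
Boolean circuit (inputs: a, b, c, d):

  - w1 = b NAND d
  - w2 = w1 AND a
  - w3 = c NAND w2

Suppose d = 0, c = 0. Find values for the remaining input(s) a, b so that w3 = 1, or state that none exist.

a=1, b=0

w3 = c NAND w2 must be 1, so at least one of c, w2 is 0.
Check with d = 0, c = 0 and a=1, b=0:
w1 = b NAND d = 0 NAND 0 = 1
w2 = w1 AND a = 1 AND 1 = 1
w3 = c NAND w2 = 0 NAND 1 = 1
So w3 = 1.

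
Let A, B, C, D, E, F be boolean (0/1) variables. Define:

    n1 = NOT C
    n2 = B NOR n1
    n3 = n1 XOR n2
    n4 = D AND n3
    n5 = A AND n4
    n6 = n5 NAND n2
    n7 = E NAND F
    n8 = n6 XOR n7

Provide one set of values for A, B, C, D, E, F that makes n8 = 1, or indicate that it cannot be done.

Check with A=1, B=0, C=1, D=1, E=1, F=0:
n1 = NOT C = NOT 1 = 0
n2 = B NOR n1 = 0 NOR 0 = 1
n3 = n1 XOR n2 = 0 XOR 1 = 1
n4 = D AND n3 = 1 AND 1 = 1
n5 = A AND n4 = 1 AND 1 = 1
n6 = n5 NAND n2 = 1 NAND 1 = 0
n7 = E NAND F = 1 NAND 0 = 1
n8 = n6 XOR n7 = 0 XOR 1 = 1
So n8 = 1 as required.

A=1, B=0, C=1, D=1, E=1, F=0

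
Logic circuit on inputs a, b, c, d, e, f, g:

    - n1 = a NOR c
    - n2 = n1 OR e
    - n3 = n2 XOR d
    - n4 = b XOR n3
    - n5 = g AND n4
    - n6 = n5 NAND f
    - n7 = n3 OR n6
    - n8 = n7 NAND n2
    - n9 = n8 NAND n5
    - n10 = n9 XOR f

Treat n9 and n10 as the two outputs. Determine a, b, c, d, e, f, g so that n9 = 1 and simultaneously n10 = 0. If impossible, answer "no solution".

a=1 b=1 c=1 d=1 e=1 f=1 g=0

Check with a=1 b=1 c=1 d=1 e=1 f=1 g=0:
n1 = a NOR c = 1 NOR 1 = 0
n2 = n1 OR e = 0 OR 1 = 1
n3 = n2 XOR d = 1 XOR 1 = 0
n4 = b XOR n3 = 1 XOR 0 = 1
n5 = g AND n4 = 0 AND 1 = 0
n6 = n5 NAND f = 0 NAND 1 = 1
n7 = n3 OR n6 = 0 OR 1 = 1
n8 = n7 NAND n2 = 1 NAND 1 = 0
n9 = n8 NAND n5 = 0 NAND 0 = 1
n10 = n9 XOR f = 1 XOR 1 = 0
So n9 = 1 and n10 = 0.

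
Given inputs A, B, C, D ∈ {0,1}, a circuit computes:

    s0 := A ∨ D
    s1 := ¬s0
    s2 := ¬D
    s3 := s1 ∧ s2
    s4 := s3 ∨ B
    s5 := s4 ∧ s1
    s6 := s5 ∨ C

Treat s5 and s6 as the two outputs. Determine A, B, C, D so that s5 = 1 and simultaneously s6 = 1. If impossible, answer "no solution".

A=0, B=0, C=1, D=0

Check with A=0, B=0, C=1, D=0:
s0 = A ∨ D = 0 ∨ 0 = 0
s1 = ¬s0 = ¬0 = 1
s2 = ¬D = ¬0 = 1
s3 = s1 ∧ s2 = 1 ∧ 1 = 1
s4 = s3 ∨ B = 1 ∨ 0 = 1
s5 = s4 ∧ s1 = 1 ∧ 1 = 1
s6 = s5 ∨ C = 1 ∨ 1 = 1
So s5 = 1 and s6 = 1.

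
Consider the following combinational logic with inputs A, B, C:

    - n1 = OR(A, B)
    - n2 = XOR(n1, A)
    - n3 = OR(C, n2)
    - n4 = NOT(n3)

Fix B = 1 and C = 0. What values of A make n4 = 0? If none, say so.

n4 = NOT(n3) must be 0, so n3 = 1.
Check with B = 1 and C = 0 and A=0:
n1 = OR(A, B) = OR(0, 1) = 1
n2 = XOR(n1, A) = XOR(1, 0) = 1
n3 = OR(C, n2) = OR(0, 1) = 1
n4 = NOT(n3) = NOT 1 = 0
So n4 = 0.

A=0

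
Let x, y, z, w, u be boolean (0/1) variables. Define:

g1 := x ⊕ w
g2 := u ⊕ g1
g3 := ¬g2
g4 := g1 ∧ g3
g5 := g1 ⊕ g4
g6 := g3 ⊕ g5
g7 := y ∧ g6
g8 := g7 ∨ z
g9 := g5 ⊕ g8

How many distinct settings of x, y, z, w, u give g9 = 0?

14

g9 = g5 ⊕ g8 must be 0, so g5 and g8 are equal.
Enumerating the 32 input combinations, 14 give g9 = 0 and 18 give g9 = 1.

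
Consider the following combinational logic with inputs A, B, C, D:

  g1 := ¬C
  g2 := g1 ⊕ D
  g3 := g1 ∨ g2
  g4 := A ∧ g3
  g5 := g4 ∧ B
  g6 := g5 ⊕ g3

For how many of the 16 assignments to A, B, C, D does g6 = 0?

7

g6 = g5 ⊕ g3 must be 0, so g5 and g3 are equal.
Enumerating the 16 input combinations, 7 give g6 = 0 and 9 give g6 = 1.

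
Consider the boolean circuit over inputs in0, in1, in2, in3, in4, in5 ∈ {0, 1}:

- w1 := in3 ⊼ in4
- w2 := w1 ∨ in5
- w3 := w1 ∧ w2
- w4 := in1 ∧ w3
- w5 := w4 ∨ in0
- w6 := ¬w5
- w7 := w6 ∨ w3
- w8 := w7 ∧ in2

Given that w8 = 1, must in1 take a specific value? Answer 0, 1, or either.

either

Both values of in1 occur among assignments with w8 = 1:
  in1=0: in0=0, in1=0, in2=1, in3=0, in4=0, in5=0
  in1=1: in0=0, in1=1, in2=1, in3=0, in4=0, in5=0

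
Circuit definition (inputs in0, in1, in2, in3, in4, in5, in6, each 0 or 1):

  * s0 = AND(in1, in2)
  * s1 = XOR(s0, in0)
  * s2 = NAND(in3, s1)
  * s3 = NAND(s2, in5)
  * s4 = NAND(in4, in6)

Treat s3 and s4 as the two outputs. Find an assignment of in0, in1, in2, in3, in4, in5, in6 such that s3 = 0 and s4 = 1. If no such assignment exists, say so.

in0=1, in1=1, in2=1, in3=1, in4=0, in5=1, in6=0

Check with in0=1, in1=1, in2=1, in3=1, in4=0, in5=1, in6=0:
s0 = AND(in1, in2) = AND(1, 1) = 1
s1 = XOR(s0, in0) = XOR(1, 1) = 0
s2 = NAND(in3, s1) = NAND(1, 0) = 1
s3 = NAND(s2, in5) = NAND(1, 1) = 0
s4 = NAND(in4, in6) = NAND(0, 0) = 1
So s3 = 0 and s4 = 1.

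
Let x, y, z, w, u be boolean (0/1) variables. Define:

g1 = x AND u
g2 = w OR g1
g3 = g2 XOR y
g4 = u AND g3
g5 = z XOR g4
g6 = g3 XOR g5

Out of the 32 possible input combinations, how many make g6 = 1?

g6 = g3 XOR g5 must be 1, so g3 and g5 differ.
Enumerating the 32 input combinations, 16 give g6 = 1 and 16 give g6 = 0.

16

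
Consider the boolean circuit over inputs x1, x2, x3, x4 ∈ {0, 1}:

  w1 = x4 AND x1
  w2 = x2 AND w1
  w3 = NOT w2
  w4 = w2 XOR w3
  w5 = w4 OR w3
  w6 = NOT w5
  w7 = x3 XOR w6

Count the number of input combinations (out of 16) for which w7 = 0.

8

w7 = x3 XOR w6 must be 0, so x3 and w6 are equal.
Enumerating the 16 input combinations, 8 give w7 = 0 and 8 give w7 = 1.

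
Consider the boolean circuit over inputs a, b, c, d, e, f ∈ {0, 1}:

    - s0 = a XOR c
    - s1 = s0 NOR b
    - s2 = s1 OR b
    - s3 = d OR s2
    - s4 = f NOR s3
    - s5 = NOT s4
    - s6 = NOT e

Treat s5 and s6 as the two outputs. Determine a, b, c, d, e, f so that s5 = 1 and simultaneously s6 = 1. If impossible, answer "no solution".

a=0 b=0 c=1 d=0 e=0 f=1

Check with a=0 b=0 c=1 d=0 e=0 f=1:
s0 = a XOR c = 0 XOR 1 = 1
s1 = s0 NOR b = 1 NOR 0 = 0
s2 = s1 OR b = 0 OR 0 = 0
s3 = d OR s2 = 0 OR 0 = 0
s4 = f NOR s3 = 1 NOR 0 = 0
s5 = NOT s4 = NOT 0 = 1
s6 = NOT e = NOT 0 = 1
So s5 = 1 and s6 = 1.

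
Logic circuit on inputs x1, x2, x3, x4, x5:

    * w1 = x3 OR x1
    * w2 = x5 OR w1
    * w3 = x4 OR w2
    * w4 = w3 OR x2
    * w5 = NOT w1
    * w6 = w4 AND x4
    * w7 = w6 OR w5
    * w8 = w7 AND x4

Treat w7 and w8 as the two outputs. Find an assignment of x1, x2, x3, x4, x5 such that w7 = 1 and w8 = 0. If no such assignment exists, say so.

x1=0 x2=1 x3=0 x4=0 x5=0

Check with x1=0 x2=1 x3=0 x4=0 x5=0:
w1 = x3 OR x1 = 0 OR 0 = 0
w2 = x5 OR w1 = 0 OR 0 = 0
w3 = x4 OR w2 = 0 OR 0 = 0
w4 = w3 OR x2 = 0 OR 1 = 1
w5 = NOT w1 = NOT 0 = 1
w6 = w4 AND x4 = 1 AND 0 = 0
w7 = w6 OR w5 = 0 OR 1 = 1
w8 = w7 AND x4 = 1 AND 0 = 0
So w7 = 1 and w8 = 0.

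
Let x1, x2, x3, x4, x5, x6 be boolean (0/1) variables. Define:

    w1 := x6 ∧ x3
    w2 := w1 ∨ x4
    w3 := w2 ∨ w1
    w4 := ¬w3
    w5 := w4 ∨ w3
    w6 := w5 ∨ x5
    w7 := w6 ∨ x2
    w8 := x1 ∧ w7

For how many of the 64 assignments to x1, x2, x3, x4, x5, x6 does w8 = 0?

32

w8 = x1 ∧ w7 must be 0, so at least one of x1, w7 is 0.
Enumerating the 64 input combinations, 32 give w8 = 0 and 32 give w8 = 1.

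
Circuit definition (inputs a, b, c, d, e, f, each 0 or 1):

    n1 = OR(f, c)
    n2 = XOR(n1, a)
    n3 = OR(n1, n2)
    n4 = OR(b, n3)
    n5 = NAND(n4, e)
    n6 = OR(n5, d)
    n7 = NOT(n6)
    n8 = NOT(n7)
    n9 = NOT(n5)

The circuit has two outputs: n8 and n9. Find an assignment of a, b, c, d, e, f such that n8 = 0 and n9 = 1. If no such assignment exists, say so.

Check with a=1 b=1 c=0 d=0 e=1 f=1:
n1 = OR(f, c) = OR(1, 0) = 1
n2 = XOR(n1, a) = XOR(1, 1) = 0
n3 = OR(n1, n2) = OR(1, 0) = 1
n4 = OR(b, n3) = OR(1, 1) = 1
n5 = NAND(n4, e) = NAND(1, 1) = 0
n6 = OR(n5, d) = OR(0, 0) = 0
n7 = NOT(n6) = NOT 0 = 1
n8 = NOT(n7) = NOT 1 = 0
n9 = NOT(n5) = NOT 0 = 1
So n8 = 0 and n9 = 1.

a=1 b=1 c=0 d=0 e=1 f=1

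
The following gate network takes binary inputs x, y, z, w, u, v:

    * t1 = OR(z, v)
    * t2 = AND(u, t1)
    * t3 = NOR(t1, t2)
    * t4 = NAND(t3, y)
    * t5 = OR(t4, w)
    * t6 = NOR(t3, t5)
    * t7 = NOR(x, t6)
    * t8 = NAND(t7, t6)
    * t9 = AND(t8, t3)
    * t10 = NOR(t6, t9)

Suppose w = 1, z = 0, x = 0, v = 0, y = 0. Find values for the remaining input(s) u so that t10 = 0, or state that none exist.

t10 = NOR(t6, t9) must be 0, so at least one of t6, t9 is 1.
Check with w = 1, z = 0, x = 0, v = 0, y = 0 and u=1:
t1 = OR(z, v) = OR(0, 0) = 0
t2 = AND(u, t1) = AND(1, 0) = 0
t3 = NOR(t1, t2) = NOR(0, 0) = 1
t4 = NAND(t3, y) = NAND(1, 0) = 1
t5 = OR(t4, w) = OR(1, 1) = 1
t6 = NOR(t3, t5) = NOR(1, 1) = 0
t7 = NOR(x, t6) = NOR(0, 0) = 1
t8 = NAND(t7, t6) = NAND(1, 0) = 1
t9 = AND(t8, t3) = AND(1, 1) = 1
t10 = NOR(t6, t9) = NOR(0, 1) = 0
So t10 = 0.

u=1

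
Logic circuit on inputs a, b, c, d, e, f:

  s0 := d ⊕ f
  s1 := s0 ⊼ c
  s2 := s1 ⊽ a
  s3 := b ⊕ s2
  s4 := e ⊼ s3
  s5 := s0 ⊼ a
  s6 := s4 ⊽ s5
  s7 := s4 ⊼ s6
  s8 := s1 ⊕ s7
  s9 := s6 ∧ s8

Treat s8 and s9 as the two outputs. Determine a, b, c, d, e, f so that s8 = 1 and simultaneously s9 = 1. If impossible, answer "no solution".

Check with a=1, b=1, c=1, d=0, e=1, f=1:
s0 = d ⊕ f = 0 ⊕ 1 = 1
s1 = s0 ⊼ c = 1 ⊼ 1 = 0
s2 = s1 ⊽ a = 0 ⊽ 1 = 0
s3 = b ⊕ s2 = 1 ⊕ 0 = 1
s4 = e ⊼ s3 = 1 ⊼ 1 = 0
s5 = s0 ⊼ a = 1 ⊼ 1 = 0
s6 = s4 ⊽ s5 = 0 ⊽ 0 = 1
s7 = s4 ⊼ s6 = 0 ⊼ 1 = 1
s8 = s1 ⊕ s7 = 0 ⊕ 1 = 1
s9 = s6 ∧ s8 = 1 ∧ 1 = 1
So s8 = 1 and s9 = 1.

a=1, b=1, c=1, d=0, e=1, f=1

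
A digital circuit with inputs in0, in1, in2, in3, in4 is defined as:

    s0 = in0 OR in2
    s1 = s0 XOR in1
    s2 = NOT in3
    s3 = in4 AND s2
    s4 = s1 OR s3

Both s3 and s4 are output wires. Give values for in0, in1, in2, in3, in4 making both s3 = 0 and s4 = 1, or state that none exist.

in0=1, in1=0, in2=0, in3=1, in4=0

Check with in0=1, in1=0, in2=0, in3=1, in4=0:
s0 = in0 OR in2 = 1 OR 0 = 1
s1 = s0 XOR in1 = 1 XOR 0 = 1
s2 = NOT in3 = NOT 1 = 0
s3 = in4 AND s2 = 0 AND 0 = 0
s4 = s1 OR s3 = 1 OR 0 = 1
So s3 = 0 and s4 = 1.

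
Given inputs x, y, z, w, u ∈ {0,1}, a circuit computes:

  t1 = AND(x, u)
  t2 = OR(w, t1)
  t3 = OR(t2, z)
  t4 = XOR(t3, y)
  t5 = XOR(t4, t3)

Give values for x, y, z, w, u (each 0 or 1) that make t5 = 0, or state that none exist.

x=1 y=0 z=0 w=1 u=0

Check with x=1 y=0 z=0 w=1 u=0:
t1 = AND(x, u) = AND(1, 0) = 0
t2 = OR(w, t1) = OR(1, 0) = 1
t3 = OR(t2, z) = OR(1, 0) = 1
t4 = XOR(t3, y) = XOR(1, 0) = 1
t5 = XOR(t4, t3) = XOR(1, 1) = 0
So t5 = 0 as required.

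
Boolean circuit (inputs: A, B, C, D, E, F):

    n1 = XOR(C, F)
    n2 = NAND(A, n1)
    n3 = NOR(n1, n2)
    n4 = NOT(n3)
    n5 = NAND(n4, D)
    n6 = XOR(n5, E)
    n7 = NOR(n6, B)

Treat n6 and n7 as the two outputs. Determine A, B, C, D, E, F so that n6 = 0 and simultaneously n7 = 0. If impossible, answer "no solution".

Check with A=1, B=1, C=1, D=1, E=0, F=1:
n1 = XOR(C, F) = XOR(1, 1) = 0
n2 = NAND(A, n1) = NAND(1, 0) = 1
n3 = NOR(n1, n2) = NOR(0, 1) = 0
n4 = NOT(n3) = NOT 0 = 1
n5 = NAND(n4, D) = NAND(1, 1) = 0
n6 = XOR(n5, E) = XOR(0, 0) = 0
n7 = NOR(n6, B) = NOR(0, 1) = 0
So n6 = 0 and n7 = 0.

A=1, B=1, C=1, D=1, E=0, F=1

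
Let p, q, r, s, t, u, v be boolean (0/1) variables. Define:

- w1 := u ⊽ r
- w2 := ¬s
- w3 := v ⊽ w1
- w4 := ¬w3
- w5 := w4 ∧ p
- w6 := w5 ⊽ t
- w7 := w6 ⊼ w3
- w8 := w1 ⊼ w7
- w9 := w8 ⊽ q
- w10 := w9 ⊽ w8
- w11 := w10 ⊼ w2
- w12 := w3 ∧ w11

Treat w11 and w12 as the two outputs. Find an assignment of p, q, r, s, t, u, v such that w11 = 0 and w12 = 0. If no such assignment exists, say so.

p=0 q=1 r=0 s=0 t=0 u=0 v=1

Check with p=0 q=1 r=0 s=0 t=0 u=0 v=1:
w1 = u ⊽ r = 0 ⊽ 0 = 1
w2 = ¬s = ¬0 = 1
w3 = v ⊽ w1 = 1 ⊽ 1 = 0
w4 = ¬w3 = ¬0 = 1
w5 = w4 ∧ p = 1 ∧ 0 = 0
w6 = w5 ⊽ t = 0 ⊽ 0 = 1
w7 = w6 ⊼ w3 = 1 ⊼ 0 = 1
w8 = w1 ⊼ w7 = 1 ⊼ 1 = 0
w9 = w8 ⊽ q = 0 ⊽ 1 = 0
w10 = w9 ⊽ w8 = 0 ⊽ 0 = 1
w11 = w10 ⊼ w2 = 1 ⊼ 1 = 0
w12 = w3 ∧ w11 = 0 ∧ 0 = 0
So w11 = 0 and w12 = 0.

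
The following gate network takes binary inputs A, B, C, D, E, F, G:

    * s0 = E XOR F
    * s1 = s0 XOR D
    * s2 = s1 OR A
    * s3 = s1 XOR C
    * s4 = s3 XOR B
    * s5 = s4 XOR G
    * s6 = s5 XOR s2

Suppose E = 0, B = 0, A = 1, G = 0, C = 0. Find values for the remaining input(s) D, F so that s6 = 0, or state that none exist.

s6 = s5 XOR s2 must be 0, so s5 and s2 are equal.
Check with E = 0, B = 0, A = 1, G = 0, C = 0 and D=1, F=0:
s0 = E XOR F = 0 XOR 0 = 0
s1 = s0 XOR D = 0 XOR 1 = 1
s2 = s1 OR A = 1 OR 1 = 1
s3 = s1 XOR C = 1 XOR 0 = 1
s4 = s3 XOR B = 1 XOR 0 = 1
s5 = s4 XOR G = 1 XOR 0 = 1
s6 = s5 XOR s2 = 1 XOR 1 = 0
So s6 = 0.

D=1 F=0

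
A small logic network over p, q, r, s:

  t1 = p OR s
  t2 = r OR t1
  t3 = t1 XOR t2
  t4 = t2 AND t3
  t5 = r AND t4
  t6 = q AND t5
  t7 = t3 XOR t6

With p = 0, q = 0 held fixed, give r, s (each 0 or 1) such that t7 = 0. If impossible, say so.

t7 = t3 XOR t6 must be 0, so t3 and t6 are equal.
Check with p = 0, q = 0 and r=0, s=1:
t1 = p OR s = 0 OR 1 = 1
t2 = r OR t1 = 0 OR 1 = 1
t3 = t1 XOR t2 = 1 XOR 1 = 0
t4 = t2 AND t3 = 1 AND 0 = 0
t5 = r AND t4 = 0 AND 0 = 0
t6 = q AND t5 = 0 AND 0 = 0
t7 = t3 XOR t6 = 0 XOR 0 = 0
So t7 = 0.

r=0, s=1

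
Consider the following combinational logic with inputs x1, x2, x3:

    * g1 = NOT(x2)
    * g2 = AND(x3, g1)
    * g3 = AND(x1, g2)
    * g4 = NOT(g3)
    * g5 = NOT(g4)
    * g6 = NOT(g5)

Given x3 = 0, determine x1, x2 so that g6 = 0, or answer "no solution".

With x3 = 0 fixed, none of the 4 settings of x1, x2 give g6 = 0.
For example, with x1=0, x2=1:
g1 = NOT(x2) = NOT 1 = 0
g2 = AND(x3, g1) = AND(0, 0) = 0
g3 = AND(x1, g2) = AND(0, 0) = 0
g4 = NOT(g3) = NOT 0 = 1
g5 = NOT(g4) = NOT 1 = 0
g6 = NOT(g5) = NOT 0 = 1
giving g6 = 1 ≠ 0.

no solution exists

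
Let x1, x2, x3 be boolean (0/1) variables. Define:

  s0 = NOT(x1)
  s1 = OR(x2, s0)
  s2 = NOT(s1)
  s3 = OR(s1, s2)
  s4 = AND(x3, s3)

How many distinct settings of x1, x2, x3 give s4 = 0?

4

s4 = AND(x3, s3) must be 0, so at least one of x3, s3 is 0.
Satisfying assignments:
  x1=0, x2=0, x3=0
  x1=0, x2=1, x3=0
  x1=1, x2=0, x3=0
  x1=1, x2=1, x3=0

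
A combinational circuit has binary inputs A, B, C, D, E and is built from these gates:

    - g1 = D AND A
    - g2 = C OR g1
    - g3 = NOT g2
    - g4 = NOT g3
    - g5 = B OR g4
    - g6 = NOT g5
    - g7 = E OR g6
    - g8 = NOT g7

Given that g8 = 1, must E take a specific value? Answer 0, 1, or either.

g8 = NOT g7 must be 1, so g7 = 0.
Every assignment with g8 = 1 has E = 0; there are 13 such assignment(s).

0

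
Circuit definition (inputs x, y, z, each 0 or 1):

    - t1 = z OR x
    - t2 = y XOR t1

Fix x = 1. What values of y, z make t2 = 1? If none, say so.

Check with x = 1 and y=0, z=1:
t1 = z OR x = 1 OR 1 = 1
t2 = y XOR t1 = 0 XOR 1 = 1
So t2 = 1.

y=0, z=1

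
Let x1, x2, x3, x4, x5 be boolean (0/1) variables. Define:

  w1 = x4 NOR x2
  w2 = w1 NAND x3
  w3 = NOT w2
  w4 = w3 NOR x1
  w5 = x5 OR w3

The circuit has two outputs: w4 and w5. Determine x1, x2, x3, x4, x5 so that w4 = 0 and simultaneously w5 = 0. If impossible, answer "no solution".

x1=1, x2=1, x3=0, x4=0, x5=0

Check with x1=1, x2=1, x3=0, x4=0, x5=0:
w1 = x4 NOR x2 = 0 NOR 1 = 0
w2 = w1 NAND x3 = 0 NAND 0 = 1
w3 = NOT w2 = NOT 1 = 0
w4 = w3 NOR x1 = 0 NOR 1 = 0
w5 = x5 OR w3 = 0 OR 0 = 0
So w4 = 0 and w5 = 0.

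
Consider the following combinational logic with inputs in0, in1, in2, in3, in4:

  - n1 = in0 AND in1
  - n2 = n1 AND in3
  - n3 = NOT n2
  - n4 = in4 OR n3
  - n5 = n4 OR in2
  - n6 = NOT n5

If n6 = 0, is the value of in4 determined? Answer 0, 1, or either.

either

Both values of in4 occur among assignments with n6 = 0:
  in4=0: in0=0, in1=0, in2=0, in3=0, in4=0
  in4=1: in0=0, in1=0, in2=0, in3=0, in4=1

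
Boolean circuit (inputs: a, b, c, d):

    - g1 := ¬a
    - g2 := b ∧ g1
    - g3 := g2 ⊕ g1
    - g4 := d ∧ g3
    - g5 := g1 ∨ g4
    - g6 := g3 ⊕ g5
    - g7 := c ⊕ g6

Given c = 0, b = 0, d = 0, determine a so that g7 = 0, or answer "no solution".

a=0

g7 = c ⊕ g6 must be 0, so c and g6 are equal.
Check with c = 0, b = 0, d = 0 and a=0:
g1 = ¬a = ¬0 = 1
g2 = b ∧ g1 = 0 ∧ 1 = 0
g3 = g2 ⊕ g1 = 0 ⊕ 1 = 1
g4 = d ∧ g3 = 0 ∧ 1 = 0
g5 = g1 ∨ g4 = 1 ∨ 0 = 1
g6 = g3 ⊕ g5 = 1 ⊕ 1 = 0
g7 = c ⊕ g6 = 0 ⊕ 0 = 0
So g7 = 0.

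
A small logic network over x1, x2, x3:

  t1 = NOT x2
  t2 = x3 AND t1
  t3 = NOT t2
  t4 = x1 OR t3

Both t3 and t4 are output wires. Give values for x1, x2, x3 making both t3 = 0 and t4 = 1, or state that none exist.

x1=1 x2=0 x3=1

Check with x1=1 x2=0 x3=1:
t1 = NOT x2 = NOT 0 = 1
t2 = x3 AND t1 = 1 AND 1 = 1
t3 = NOT t2 = NOT 1 = 0
t4 = x1 OR t3 = 1 OR 0 = 1
So t3 = 0 and t4 = 1.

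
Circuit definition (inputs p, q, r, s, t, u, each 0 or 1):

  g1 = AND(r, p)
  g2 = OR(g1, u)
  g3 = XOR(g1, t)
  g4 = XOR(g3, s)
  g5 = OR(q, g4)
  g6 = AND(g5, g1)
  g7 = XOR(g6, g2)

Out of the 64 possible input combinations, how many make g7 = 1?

28

g7 = XOR(g6, g2) must be 1, so g6 and g2 differ.
Enumerating the 64 input combinations, 28 give g7 = 1 and 36 give g7 = 0.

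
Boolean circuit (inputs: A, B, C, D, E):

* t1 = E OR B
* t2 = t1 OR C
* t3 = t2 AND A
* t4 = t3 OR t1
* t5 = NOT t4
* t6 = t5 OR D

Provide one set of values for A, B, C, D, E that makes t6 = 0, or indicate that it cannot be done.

t6 = t5 OR D must be 0, so both t5 = 0 and D = 0.
t5 = NOT t4 must be 0, so t4 = 1.
t4 = t3 OR t1 must be 1, so at least one of t3, t1 is 1.
Check with A=1 B=0 C=0 D=0 E=1:
t1 = E OR B = 1 OR 0 = 1
t2 = t1 OR C = 1 OR 0 = 1
t3 = t2 AND A = 1 AND 1 = 1
t4 = t3 OR t1 = 1 OR 1 = 1
t5 = NOT t4 = NOT 1 = 0
t6 = t5 OR D = 0 OR 0 = 0
So t6 = 0 as required.

A=1 B=0 C=0 D=0 E=1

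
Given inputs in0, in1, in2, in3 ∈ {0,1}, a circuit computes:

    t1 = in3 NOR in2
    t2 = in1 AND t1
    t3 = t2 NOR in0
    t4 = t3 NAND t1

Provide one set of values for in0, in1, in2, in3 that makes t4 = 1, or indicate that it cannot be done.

in0=1, in1=1, in2=0, in3=0

t4 = t3 NAND t1 must be 1, so at least one of t3, t1 is 0.
Check with in0=1, in1=1, in2=0, in3=0:
t1 = in3 NOR in2 = 0 NOR 0 = 1
t2 = in1 AND t1 = 1 AND 1 = 1
t3 = t2 NOR in0 = 1 NOR 1 = 0
t4 = t3 NAND t1 = 0 NAND 1 = 1
So t4 = 1 as required.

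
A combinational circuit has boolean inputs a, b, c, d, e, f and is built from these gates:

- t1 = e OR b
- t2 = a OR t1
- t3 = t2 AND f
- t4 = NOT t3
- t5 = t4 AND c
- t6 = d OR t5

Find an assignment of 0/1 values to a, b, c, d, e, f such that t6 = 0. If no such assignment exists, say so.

t6 = d OR t5 must be 0, so both d = 0 and t5 = 0.
t5 = t4 AND c must be 0, so at least one of t4, c is 0.
Check with a=1 b=1 c=0 d=0 e=1 f=1:
t1 = e OR b = 1 OR 1 = 1
t2 = a OR t1 = 1 OR 1 = 1
t3 = t2 AND f = 1 AND 1 = 1
t4 = NOT t3 = NOT 1 = 0
t5 = t4 AND c = 0 AND 0 = 0
t6 = d OR t5 = 0 OR 0 = 0
So t6 = 0 as required.

a=1 b=1 c=0 d=0 e=1 f=1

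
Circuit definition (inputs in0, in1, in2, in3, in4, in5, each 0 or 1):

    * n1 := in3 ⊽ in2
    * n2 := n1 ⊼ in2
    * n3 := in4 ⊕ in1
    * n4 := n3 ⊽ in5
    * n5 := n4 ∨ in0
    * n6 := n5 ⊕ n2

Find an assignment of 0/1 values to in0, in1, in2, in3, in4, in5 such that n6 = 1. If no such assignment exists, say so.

in0=0, in1=0, in2=0, in3=1, in4=1, in5=0

n6 = n5 ⊕ n2 must be 1, so n5 and n2 differ.
Check with in0=0, in1=0, in2=0, in3=1, in4=1, in5=0:
n1 = in3 ⊽ in2 = 1 ⊽ 0 = 0
n2 = n1 ⊼ in2 = 0 ⊼ 0 = 1
n3 = in4 ⊕ in1 = 1 ⊕ 0 = 1
n4 = n3 ⊽ in5 = 1 ⊽ 0 = 0
n5 = n4 ∨ in0 = 0 ∨ 0 = 0
n6 = n5 ⊕ n2 = 0 ⊕ 1 = 1
So n6 = 1 as required.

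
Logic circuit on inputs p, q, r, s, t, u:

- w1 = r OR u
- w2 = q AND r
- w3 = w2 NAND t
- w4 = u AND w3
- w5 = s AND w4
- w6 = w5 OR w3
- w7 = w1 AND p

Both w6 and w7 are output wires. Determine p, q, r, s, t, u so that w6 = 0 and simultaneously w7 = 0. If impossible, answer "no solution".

p=0, q=1, r=1, s=1, t=1, u=0

Check with p=0, q=1, r=1, s=1, t=1, u=0:
w1 = r OR u = 1 OR 0 = 1
w2 = q AND r = 1 AND 1 = 1
w3 = w2 NAND t = 1 NAND 1 = 0
w4 = u AND w3 = 0 AND 0 = 0
w5 = s AND w4 = 1 AND 0 = 0
w6 = w5 OR w3 = 0 OR 0 = 0
w7 = w1 AND p = 1 AND 0 = 0
So w6 = 0 and w7 = 0.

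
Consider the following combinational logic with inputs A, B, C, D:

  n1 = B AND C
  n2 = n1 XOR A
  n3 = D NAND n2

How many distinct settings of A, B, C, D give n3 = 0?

n3 = D NAND n2 must be 0, so both D = 1 and n2 = 1.
n2 = n1 XOR A must be 1, so n1 and A differ.
Enumerating the 16 input combinations, 4 give n3 = 0 and 12 give n3 = 1.

4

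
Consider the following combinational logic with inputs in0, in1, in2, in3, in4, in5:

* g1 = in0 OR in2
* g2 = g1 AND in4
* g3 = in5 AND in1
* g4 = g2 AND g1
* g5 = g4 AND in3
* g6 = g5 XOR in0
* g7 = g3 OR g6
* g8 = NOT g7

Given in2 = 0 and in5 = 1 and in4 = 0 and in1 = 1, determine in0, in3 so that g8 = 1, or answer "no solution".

With in2 = 0 and in5 = 1 and in4 = 0 and in1 = 1 fixed, none of the 4 settings of in0, in3 give g8 = 1.
For example, with in0=1, in3=0:
g1 = in0 OR in2 = 1 OR 0 = 1
g2 = g1 AND in4 = 1 AND 0 = 0
g3 = in5 AND in1 = 1 AND 1 = 1
g4 = g2 AND g1 = 0 AND 1 = 0
g5 = g4 AND in3 = 0 AND 0 = 0
g6 = g5 XOR in0 = 0 XOR 1 = 1
g7 = g3 OR g6 = 1 OR 1 = 1
g8 = NOT g7 = NOT 1 = 0
giving g8 = 0 ≠ 1.

no solution exists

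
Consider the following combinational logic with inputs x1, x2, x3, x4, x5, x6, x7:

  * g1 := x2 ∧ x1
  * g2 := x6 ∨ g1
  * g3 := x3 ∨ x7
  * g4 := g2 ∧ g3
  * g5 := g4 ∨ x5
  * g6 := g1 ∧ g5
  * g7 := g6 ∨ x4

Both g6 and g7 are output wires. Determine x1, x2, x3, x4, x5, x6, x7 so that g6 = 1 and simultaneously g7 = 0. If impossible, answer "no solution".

Across all 128 input combinations, none give both g6 = 1 and g7 = 0.

no solution exists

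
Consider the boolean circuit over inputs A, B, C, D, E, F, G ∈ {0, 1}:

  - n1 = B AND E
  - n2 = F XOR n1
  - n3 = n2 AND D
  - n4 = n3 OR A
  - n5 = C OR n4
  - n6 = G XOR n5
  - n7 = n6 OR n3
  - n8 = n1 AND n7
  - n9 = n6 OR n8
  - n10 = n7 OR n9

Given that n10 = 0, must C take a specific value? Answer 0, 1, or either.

either

Both values of C occur among assignments with n10 = 0:
  C=0: A=0, B=0, C=0, D=0, E=0, F=0, G=0
  C=1: A=0, B=0, C=1, D=0, E=0, F=0, G=1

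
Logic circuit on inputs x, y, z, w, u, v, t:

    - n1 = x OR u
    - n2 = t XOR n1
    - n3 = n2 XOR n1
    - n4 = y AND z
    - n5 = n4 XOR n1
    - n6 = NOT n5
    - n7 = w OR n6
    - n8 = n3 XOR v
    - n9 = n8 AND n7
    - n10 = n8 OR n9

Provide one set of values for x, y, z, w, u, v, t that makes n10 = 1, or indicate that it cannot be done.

x=0, y=1, z=1, w=0, u=1, v=0, t=1

n10 = n8 OR n9 must be 1, so at least one of n8, n9 is 1.
Check with x=0, y=1, z=1, w=0, u=1, v=0, t=1:
n1 = x OR u = 0 OR 1 = 1
n2 = t XOR n1 = 1 XOR 1 = 0
n3 = n2 XOR n1 = 0 XOR 1 = 1
n4 = y AND z = 1 AND 1 = 1
n5 = n4 XOR n1 = 1 XOR 1 = 0
n6 = NOT n5 = NOT 0 = 1
n7 = w OR n6 = 0 OR 1 = 1
n8 = n3 XOR v = 1 XOR 0 = 1
n9 = n8 AND n7 = 1 AND 1 = 1
n10 = n8 OR n9 = 1 OR 1 = 1
So n10 = 1 as required.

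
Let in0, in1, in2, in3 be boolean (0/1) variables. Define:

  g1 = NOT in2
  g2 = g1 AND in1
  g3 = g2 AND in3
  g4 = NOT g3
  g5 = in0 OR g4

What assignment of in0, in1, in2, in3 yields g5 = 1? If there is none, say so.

in0=0, in1=0, in2=0, in3=0

g5 = in0 OR g4 must be 1, so at least one of in0, g4 is 1.
Check with in0=0, in1=0, in2=0, in3=0:
g1 = NOT in2 = NOT 0 = 1
g2 = g1 AND in1 = 1 AND 0 = 0
g3 = g2 AND in3 = 0 AND 0 = 0
g4 = NOT g3 = NOT 0 = 1
g5 = in0 OR g4 = 0 OR 1 = 1
So g5 = 1 as required.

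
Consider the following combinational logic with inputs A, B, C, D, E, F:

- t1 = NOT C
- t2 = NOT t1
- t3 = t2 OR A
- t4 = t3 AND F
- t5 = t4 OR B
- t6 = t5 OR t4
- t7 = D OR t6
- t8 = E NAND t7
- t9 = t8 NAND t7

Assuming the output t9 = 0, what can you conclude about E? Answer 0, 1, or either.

t9 = t8 NAND t7 must be 0, so both t8 = 1 and t7 = 1.
t8 = E NAND t7 must be 1, so at least one of E, t7 is 0.
Every assignment with t9 = 0 has E = 0; there are 27 such assignment(s).

0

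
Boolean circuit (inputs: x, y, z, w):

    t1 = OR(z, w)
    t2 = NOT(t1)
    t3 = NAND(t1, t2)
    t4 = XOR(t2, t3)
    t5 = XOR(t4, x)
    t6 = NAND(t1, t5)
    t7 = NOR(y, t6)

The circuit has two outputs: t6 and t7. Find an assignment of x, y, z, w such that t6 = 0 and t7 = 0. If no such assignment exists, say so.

x=0, y=1, z=0, w=1

Check with x=0, y=1, z=0, w=1:
t1 = OR(z, w) = OR(0, 1) = 1
t2 = NOT(t1) = NOT 1 = 0
t3 = NAND(t1, t2) = NAND(1, 0) = 1
t4 = XOR(t2, t3) = XOR(0, 1) = 1
t5 = XOR(t4, x) = XOR(1, 0) = 1
t6 = NAND(t1, t5) = NAND(1, 1) = 0
t7 = NOR(y, t6) = NOR(1, 0) = 0
So t6 = 0 and t7 = 0.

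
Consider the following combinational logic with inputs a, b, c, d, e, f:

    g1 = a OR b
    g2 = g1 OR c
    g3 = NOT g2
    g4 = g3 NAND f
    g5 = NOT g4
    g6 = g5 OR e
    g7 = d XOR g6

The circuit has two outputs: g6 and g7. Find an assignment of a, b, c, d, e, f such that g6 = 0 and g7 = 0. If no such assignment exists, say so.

a=0 b=0 c=0 d=0 e=0 f=0

Check with a=0 b=0 c=0 d=0 e=0 f=0:
g1 = a OR b = 0 OR 0 = 0
g2 = g1 OR c = 0 OR 0 = 0
g3 = NOT g2 = NOT 0 = 1
g4 = g3 NAND f = 1 NAND 0 = 1
g5 = NOT g4 = NOT 1 = 0
g6 = g5 OR e = 0 OR 0 = 0
g7 = d XOR g6 = 0 XOR 0 = 0
So g6 = 0 and g7 = 0.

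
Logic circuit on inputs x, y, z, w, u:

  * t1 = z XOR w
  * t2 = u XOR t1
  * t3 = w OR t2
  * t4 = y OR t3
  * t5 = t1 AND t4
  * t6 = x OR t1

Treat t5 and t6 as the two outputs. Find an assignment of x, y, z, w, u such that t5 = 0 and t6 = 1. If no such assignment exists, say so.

Check with x=1, y=1, z=0, w=0, u=1:
t1 = z XOR w = 0 XOR 0 = 0
t2 = u XOR t1 = 1 XOR 0 = 1
t3 = w OR t2 = 0 OR 1 = 1
t4 = y OR t3 = 1 OR 1 = 1
t5 = t1 AND t4 = 0 AND 1 = 0
t6 = x OR t1 = 1 OR 0 = 1
So t5 = 0 and t6 = 1.

x=1, y=1, z=0, w=0, u=1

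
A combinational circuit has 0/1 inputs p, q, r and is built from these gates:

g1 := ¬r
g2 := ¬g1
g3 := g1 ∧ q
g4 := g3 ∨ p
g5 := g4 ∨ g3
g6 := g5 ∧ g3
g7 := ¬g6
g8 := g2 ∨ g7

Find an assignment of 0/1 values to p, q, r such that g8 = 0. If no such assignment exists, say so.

g8 = g2 ∨ g7 must be 0, so both g2 = 0 and g7 = 0.
Check with p=1, q=1, r=0:
g1 = ¬r = ¬0 = 1
g2 = ¬g1 = ¬1 = 0
g3 = g1 ∧ q = 1 ∧ 1 = 1
g4 = g3 ∨ p = 1 ∨ 1 = 1
g5 = g4 ∨ g3 = 1 ∨ 1 = 1
g6 = g5 ∧ g3 = 1 ∧ 1 = 1
g7 = ¬g6 = ¬1 = 0
g8 = g2 ∨ g7 = 0 ∨ 0 = 0
So g8 = 0 as required.

p=1, q=1, r=0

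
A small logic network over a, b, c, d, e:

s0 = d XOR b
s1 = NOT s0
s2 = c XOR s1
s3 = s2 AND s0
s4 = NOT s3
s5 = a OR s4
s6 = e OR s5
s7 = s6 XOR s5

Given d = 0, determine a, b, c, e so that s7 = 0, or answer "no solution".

s7 = s6 XOR s5 must be 0, so s6 and s5 are equal.
Check with d = 0 and a=1, b=0, c=1, e=1:
s0 = d XOR b = 0 XOR 0 = 0
s1 = NOT s0 = NOT 0 = 1
s2 = c XOR s1 = 1 XOR 1 = 0
s3 = s2 AND s0 = 0 AND 0 = 0
s4 = NOT s3 = NOT 0 = 1
s5 = a OR s4 = 1 OR 1 = 1
s6 = e OR s5 = 1 OR 1 = 1
s7 = s6 XOR s5 = 1 XOR 1 = 0
So s7 = 0.

a=1 b=0 c=1 e=1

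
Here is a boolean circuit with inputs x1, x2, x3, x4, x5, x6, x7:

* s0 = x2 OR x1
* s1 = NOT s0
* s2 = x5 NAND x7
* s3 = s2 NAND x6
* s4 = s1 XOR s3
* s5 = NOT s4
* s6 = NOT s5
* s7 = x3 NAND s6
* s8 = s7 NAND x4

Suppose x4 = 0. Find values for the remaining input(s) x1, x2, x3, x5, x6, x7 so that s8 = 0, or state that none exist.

With x4 = 0 fixed, none of the 64 settings of x1, x2, x3, x5, x6, x7 give s8 = 0.
For example, with x1=1, x2=0, x3=0, x5=1, x6=0, x7=0:
s0 = x2 OR x1 = 0 OR 1 = 1
s1 = NOT s0 = NOT 1 = 0
s2 = x5 NAND x7 = 1 NAND 0 = 1
s3 = s2 NAND x6 = 1 NAND 0 = 1
s4 = s1 XOR s3 = 0 XOR 1 = 1
s5 = NOT s4 = NOT 1 = 0
s6 = NOT s5 = NOT 0 = 1
s7 = x3 NAND s6 = 0 NAND 1 = 1
s8 = s7 NAND x4 = 1 NAND 0 = 1
giving s8 = 1 ≠ 0.

no solution exists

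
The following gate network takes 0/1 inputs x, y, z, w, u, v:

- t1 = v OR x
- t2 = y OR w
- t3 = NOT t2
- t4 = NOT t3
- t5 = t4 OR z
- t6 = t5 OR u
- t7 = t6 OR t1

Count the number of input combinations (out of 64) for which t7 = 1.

t7 = t6 OR t1 must be 1, so at least one of t6, t1 is 1.
Enumerating the 64 input combinations, 63 give t7 = 1 and 1 give t7 = 0.

63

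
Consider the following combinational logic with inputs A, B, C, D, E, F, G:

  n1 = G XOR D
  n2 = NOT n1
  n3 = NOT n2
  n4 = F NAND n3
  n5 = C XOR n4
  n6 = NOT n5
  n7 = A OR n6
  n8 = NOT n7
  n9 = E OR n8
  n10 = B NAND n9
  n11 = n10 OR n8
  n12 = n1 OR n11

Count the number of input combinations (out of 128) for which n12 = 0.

12

n12 = n1 OR n11 must be 0, so both n1 = 0 and n11 = 0.
Enumerating the 128 input combinations, 12 give n12 = 0 and 116 give n12 = 1.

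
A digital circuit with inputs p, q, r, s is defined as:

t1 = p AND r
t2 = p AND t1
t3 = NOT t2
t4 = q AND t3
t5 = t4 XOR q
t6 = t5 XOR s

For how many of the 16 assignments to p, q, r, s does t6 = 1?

8

t6 = t5 XOR s must be 1, so t5 and s differ.
Enumerating the 16 input combinations, 8 give t6 = 1 and 8 give t6 = 0.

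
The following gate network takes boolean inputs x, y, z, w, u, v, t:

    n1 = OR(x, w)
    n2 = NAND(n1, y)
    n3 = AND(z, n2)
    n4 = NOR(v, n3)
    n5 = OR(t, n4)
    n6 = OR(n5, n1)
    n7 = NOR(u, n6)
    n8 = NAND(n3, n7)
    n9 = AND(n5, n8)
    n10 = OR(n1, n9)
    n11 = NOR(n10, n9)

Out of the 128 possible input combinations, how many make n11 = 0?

116

n11 = NOR(n10, n9) must be 0, so at least one of n10, n9 is 1.
Enumerating the 128 input combinations, 116 give n11 = 0 and 12 give n11 = 1.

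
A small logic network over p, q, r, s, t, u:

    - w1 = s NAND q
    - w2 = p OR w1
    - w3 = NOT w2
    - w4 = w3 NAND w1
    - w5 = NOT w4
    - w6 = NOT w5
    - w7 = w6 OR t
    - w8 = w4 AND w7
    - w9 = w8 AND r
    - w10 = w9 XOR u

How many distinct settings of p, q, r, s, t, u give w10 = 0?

32

w10 = w9 XOR u must be 0, so w9 and u are equal.
Enumerating the 64 input combinations, 32 give w10 = 0 and 32 give w10 = 1.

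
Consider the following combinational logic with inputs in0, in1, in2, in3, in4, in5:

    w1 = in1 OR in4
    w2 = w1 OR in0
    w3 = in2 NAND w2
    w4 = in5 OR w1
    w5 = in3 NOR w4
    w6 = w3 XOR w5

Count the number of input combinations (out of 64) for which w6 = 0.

w6 = w3 XOR w5 must be 0, so w3 and w5 are equal.
Enumerating the 64 input combinations, 30 give w6 = 0 and 34 give w6 = 1.

30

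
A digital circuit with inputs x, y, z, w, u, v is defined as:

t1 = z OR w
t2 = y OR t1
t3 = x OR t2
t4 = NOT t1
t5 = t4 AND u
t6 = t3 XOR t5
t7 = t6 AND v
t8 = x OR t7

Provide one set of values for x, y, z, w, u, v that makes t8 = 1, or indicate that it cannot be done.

Check with x=1 y=0 z=1 w=1 u=0 v=0:
t1 = z OR w = 1 OR 1 = 1
t2 = y OR t1 = 0 OR 1 = 1
t3 = x OR t2 = 1 OR 1 = 1
t4 = NOT t1 = NOT 1 = 0
t5 = t4 AND u = 0 AND 0 = 0
t6 = t3 XOR t5 = 1 XOR 0 = 1
t7 = t6 AND v = 1 AND 0 = 0
t8 = x OR t7 = 1 OR 0 = 1
So t8 = 1 as required.

x=1 y=0 z=1 w=1 u=0 v=0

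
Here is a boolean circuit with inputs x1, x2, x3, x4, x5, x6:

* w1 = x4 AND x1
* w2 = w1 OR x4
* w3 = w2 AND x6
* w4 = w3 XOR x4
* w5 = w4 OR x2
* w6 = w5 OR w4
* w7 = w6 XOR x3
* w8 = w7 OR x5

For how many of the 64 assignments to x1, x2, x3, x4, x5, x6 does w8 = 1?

48

w8 = w7 OR x5 must be 1, so at least one of w7, x5 is 1.
Enumerating the 64 input combinations, 48 give w8 = 1 and 16 give w8 = 0.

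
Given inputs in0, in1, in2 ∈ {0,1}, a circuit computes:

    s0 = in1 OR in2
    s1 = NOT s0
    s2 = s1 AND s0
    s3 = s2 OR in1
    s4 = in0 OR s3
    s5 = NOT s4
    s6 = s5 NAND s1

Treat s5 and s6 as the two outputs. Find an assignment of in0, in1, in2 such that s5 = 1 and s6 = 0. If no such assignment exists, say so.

Check with in0=0, in1=0, in2=0:
s0 = in1 OR in2 = 0 OR 0 = 0
s1 = NOT s0 = NOT 0 = 1
s2 = s1 AND s0 = 1 AND 0 = 0
s3 = s2 OR in1 = 0 OR 0 = 0
s4 = in0 OR s3 = 0 OR 0 = 0
s5 = NOT s4 = NOT 0 = 1
s6 = s5 NAND s1 = 1 NAND 1 = 0
So s5 = 1 and s6 = 0.

in0=0, in1=0, in2=0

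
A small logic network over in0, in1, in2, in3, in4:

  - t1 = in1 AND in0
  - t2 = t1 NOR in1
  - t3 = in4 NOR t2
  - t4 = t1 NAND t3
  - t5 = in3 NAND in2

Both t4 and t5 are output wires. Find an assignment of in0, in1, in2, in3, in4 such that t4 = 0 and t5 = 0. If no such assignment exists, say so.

in0=1 in1=1 in2=1 in3=1 in4=0

Check with in0=1 in1=1 in2=1 in3=1 in4=0:
t1 = in1 AND in0 = 1 AND 1 = 1
t2 = t1 NOR in1 = 1 NOR 1 = 0
t3 = in4 NOR t2 = 0 NOR 0 = 1
t4 = t1 NAND t3 = 1 NAND 1 = 0
t5 = in3 NAND in2 = 1 NAND 1 = 0
So t4 = 0 and t5 = 0.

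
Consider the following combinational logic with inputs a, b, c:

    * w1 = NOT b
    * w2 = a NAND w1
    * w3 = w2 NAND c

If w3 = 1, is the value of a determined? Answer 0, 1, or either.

Both values of a occur among assignments with w3 = 1:
  a=0: a=0, b=0, c=0
  a=1: a=1, b=0, c=0

either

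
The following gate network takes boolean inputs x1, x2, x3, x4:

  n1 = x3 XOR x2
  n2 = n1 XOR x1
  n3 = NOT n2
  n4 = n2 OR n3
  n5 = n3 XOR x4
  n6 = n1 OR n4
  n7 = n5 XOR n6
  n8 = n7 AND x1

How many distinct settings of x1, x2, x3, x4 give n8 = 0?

12

n8 = n7 AND x1 must be 0, so at least one of n7, x1 is 0.
Enumerating the 16 input combinations, 12 give n8 = 0 and 4 give n8 = 1.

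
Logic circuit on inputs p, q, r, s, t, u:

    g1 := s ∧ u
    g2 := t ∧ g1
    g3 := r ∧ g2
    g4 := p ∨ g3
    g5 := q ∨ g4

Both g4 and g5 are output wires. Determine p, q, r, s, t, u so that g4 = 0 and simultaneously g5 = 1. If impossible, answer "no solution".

p=0, q=1, r=1, s=1, t=1, u=0

Check with p=0, q=1, r=1, s=1, t=1, u=0:
g1 = s ∧ u = 1 ∧ 0 = 0
g2 = t ∧ g1 = 1 ∧ 0 = 0
g3 = r ∧ g2 = 1 ∧ 0 = 0
g4 = p ∨ g3 = 0 ∨ 0 = 0
g5 = q ∨ g4 = 1 ∨ 0 = 1
So g4 = 0 and g5 = 1.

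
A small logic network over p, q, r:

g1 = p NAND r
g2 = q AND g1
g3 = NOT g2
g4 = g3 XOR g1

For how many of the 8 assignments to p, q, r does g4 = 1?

5

g4 = g3 XOR g1 must be 1, so g3 and g1 differ.
Satisfying assignments:
  p=0, q=1, r=0
  p=0, q=1, r=1
  p=1, q=0, r=1
  p=1, q=1, r=0
  p=1, q=1, r=1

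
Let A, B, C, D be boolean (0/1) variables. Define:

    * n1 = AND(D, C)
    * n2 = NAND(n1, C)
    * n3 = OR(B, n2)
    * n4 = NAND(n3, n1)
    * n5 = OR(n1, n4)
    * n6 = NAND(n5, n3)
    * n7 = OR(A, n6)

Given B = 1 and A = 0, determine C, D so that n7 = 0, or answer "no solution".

C=1, D=0

Check with B = 1 and A = 0 and C=1, D=0:
n1 = AND(D, C) = AND(0, 1) = 0
n2 = NAND(n1, C) = NAND(0, 1) = 1
n3 = OR(B, n2) = OR(1, 1) = 1
n4 = NAND(n3, n1) = NAND(1, 0) = 1
n5 = OR(n1, n4) = OR(0, 1) = 1
n6 = NAND(n5, n3) = NAND(1, 1) = 0
n7 = OR(A, n6) = OR(0, 0) = 0
So n7 = 0.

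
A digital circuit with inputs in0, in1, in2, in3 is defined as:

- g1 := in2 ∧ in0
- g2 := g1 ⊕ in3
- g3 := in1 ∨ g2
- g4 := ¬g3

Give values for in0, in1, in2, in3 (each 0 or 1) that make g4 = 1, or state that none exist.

in0=1 in1=0 in2=1 in3=1

g4 = ¬g3 must be 1, so g3 = 0.
g3 = in1 ∨ g2 must be 0, so both in1 = 0 and g2 = 0.
g2 = g1 ⊕ in3 must be 0, so g1 and in3 are equal.
Check with in0=1 in1=0 in2=1 in3=1:
g1 = in2 ∧ in0 = 1 ∧ 1 = 1
g2 = g1 ⊕ in3 = 1 ⊕ 1 = 0
g3 = in1 ∨ g2 = 0 ∨ 0 = 0
g4 = ¬g3 = ¬0 = 1
So g4 = 1 as required.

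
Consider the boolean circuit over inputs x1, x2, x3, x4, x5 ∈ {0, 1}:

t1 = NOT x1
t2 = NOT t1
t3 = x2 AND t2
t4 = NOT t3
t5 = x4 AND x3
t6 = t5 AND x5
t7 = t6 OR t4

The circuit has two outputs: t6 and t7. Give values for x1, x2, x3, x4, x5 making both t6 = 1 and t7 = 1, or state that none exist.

x1=0, x2=1, x3=1, x4=1, x5=1

Check with x1=0, x2=1, x3=1, x4=1, x5=1:
t1 = NOT x1 = NOT 0 = 1
t2 = NOT t1 = NOT 1 = 0
t3 = x2 AND t2 = 1 AND 0 = 0
t4 = NOT t3 = NOT 0 = 1
t5 = x4 AND x3 = 1 AND 1 = 1
t6 = t5 AND x5 = 1 AND 1 = 1
t7 = t6 OR t4 = 1 OR 1 = 1
So t6 = 1 and t7 = 1.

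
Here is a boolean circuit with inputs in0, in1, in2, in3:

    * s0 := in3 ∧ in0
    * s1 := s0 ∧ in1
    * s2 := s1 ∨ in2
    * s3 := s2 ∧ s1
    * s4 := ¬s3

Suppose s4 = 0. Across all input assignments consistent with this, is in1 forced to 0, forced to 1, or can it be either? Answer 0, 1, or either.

1

s4 = ¬s3 must be 0, so s3 = 1.
s3 = s2 ∧ s1 must be 1, so both s2 = 1 and s1 = 1.
Every assignment with s4 = 0 has in1 = 1; there are 2 such assignment(s).
  in0=1, in1=1, in2=0, in3=1
  in0=1, in1=1, in2=1, in3=1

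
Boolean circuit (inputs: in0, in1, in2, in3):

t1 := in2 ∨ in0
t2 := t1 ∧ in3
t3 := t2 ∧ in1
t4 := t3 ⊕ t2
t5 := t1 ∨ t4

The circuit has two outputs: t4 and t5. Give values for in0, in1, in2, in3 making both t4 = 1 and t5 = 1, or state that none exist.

in0=0, in1=0, in2=1, in3=1

Check with in0=0, in1=0, in2=1, in3=1:
t1 = in2 ∨ in0 = 1 ∨ 0 = 1
t2 = t1 ∧ in3 = 1 ∧ 1 = 1
t3 = t2 ∧ in1 = 1 ∧ 0 = 0
t4 = t3 ⊕ t2 = 0 ⊕ 1 = 1
t5 = t1 ∨ t4 = 1 ∨ 1 = 1
So t4 = 1 and t5 = 1.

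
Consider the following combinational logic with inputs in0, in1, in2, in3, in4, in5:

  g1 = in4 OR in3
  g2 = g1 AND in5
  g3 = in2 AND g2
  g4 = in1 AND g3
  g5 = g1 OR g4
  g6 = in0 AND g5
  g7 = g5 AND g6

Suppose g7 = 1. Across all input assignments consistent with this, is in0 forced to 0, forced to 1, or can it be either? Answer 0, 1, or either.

1

g7 = g5 AND g6 must be 1, so both g5 = 1 and g6 = 1.
g5 = g1 OR g4 must be 1, so at least one of g1, g4 is 1.
g6 = in0 AND g5 must be 1, so both in0 = 1 and g5 = 1.
Every assignment with g7 = 1 has in0 = 1; there are 24 such assignment(s).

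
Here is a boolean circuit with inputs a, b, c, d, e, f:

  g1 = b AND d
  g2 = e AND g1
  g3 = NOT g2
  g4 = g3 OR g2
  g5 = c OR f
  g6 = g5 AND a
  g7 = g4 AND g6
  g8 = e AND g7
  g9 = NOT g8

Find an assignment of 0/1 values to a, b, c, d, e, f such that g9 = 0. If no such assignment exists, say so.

Check with a=1 b=0 c=1 d=0 e=1 f=0:
g1 = b AND d = 0 AND 0 = 0
g2 = e AND g1 = 1 AND 0 = 0
g3 = NOT g2 = NOT 0 = 1
g4 = g3 OR g2 = 1 OR 0 = 1
g5 = c OR f = 1 OR 0 = 1
g6 = g5 AND a = 1 AND 1 = 1
g7 = g4 AND g6 = 1 AND 1 = 1
g8 = e AND g7 = 1 AND 1 = 1
g9 = NOT g8 = NOT 1 = 0
So g9 = 0 as required.

a=1 b=0 c=1 d=0 e=1 f=0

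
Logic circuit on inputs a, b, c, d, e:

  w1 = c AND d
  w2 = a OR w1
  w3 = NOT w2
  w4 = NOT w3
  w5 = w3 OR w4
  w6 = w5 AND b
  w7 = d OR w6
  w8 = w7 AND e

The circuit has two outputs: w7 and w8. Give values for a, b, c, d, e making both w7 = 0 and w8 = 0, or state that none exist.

a=1, b=0, c=0, d=0, e=1

Check with a=1, b=0, c=0, d=0, e=1:
w1 = c AND d = 0 AND 0 = 0
w2 = a OR w1 = 1 OR 0 = 1
w3 = NOT w2 = NOT 1 = 0
w4 = NOT w3 = NOT 0 = 1
w5 = w3 OR w4 = 0 OR 1 = 1
w6 = w5 AND b = 1 AND 0 = 0
w7 = d OR w6 = 0 OR 0 = 0
w8 = w7 AND e = 0 AND 1 = 0
So w7 = 0 and w8 = 0.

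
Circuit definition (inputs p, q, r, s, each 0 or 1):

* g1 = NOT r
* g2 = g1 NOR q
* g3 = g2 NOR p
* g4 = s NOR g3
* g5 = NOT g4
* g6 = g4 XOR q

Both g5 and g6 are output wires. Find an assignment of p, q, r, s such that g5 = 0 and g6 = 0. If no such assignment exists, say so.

p=1 q=1 r=0 s=0

Check with p=1 q=1 r=0 s=0:
g1 = NOT r = NOT 0 = 1
g2 = g1 NOR q = 1 NOR 1 = 0
g3 = g2 NOR p = 0 NOR 1 = 0
g4 = s NOR g3 = 0 NOR 0 = 1
g5 = NOT g4 = NOT 1 = 0
g6 = g4 XOR q = 1 XOR 1 = 0
So g5 = 0 and g6 = 0.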